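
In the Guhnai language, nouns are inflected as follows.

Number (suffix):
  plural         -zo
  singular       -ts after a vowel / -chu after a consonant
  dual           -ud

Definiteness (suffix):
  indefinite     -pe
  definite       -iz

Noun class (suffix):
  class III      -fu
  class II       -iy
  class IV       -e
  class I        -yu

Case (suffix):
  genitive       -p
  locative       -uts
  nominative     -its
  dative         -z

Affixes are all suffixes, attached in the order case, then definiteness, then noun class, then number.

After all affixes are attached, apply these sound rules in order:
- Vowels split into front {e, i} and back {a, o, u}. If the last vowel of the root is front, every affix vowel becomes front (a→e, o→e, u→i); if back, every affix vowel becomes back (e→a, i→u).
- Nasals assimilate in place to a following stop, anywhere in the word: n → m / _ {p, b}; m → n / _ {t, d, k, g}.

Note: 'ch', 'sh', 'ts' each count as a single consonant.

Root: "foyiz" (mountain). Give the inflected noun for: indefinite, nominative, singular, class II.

foyizitspeiychi

Attach case nominative -its → foyizits.
Attach definiteness indefinite -pe → foyizitspe.
Attach noun class class II -iy → foyizitspeiy.
Attach number singular -chu (after consonant 'y') → foyizitspeiychu.
Apply vowel harmony: foyizitspeiychu → foyizitspeiychi.
Nasal assimilation: no change.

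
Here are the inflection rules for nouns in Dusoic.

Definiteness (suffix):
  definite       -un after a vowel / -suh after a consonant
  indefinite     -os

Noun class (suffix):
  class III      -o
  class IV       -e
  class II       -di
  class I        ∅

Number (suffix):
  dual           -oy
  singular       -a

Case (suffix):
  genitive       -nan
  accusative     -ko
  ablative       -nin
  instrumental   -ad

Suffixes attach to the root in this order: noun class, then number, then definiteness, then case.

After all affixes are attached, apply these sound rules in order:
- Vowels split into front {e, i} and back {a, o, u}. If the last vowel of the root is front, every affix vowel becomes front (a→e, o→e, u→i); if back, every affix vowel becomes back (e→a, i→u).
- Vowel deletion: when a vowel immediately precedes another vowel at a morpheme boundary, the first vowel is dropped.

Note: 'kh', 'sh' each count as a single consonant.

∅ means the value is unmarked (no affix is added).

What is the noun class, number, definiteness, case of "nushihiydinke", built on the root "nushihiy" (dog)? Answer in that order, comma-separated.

Segment: nushihiy-di-a-un-ko.
noun class: -di → class II.
number: -a → singular.
definiteness: -un/suh → definite.
case: -ko → accusative.

class II, singular, definite, accusative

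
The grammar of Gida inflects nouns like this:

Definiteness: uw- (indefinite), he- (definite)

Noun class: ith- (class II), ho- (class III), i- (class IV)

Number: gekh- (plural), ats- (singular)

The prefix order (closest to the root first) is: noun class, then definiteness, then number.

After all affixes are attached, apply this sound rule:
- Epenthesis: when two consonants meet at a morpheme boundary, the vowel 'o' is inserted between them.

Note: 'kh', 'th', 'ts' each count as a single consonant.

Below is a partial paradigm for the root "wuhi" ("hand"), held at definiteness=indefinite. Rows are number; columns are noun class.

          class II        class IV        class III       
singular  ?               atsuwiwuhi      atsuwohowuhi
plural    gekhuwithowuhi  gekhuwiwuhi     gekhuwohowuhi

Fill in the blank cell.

atsuwithowuhi

Attach noun class class II ith- → ithwuhi.
Attach definiteness indefinite uw- → uwithwuhi.
Attach number singular ats- → atsuwithwuhi.
Apply epenthesis: atsuwithwuhi → atsuwithowuhi.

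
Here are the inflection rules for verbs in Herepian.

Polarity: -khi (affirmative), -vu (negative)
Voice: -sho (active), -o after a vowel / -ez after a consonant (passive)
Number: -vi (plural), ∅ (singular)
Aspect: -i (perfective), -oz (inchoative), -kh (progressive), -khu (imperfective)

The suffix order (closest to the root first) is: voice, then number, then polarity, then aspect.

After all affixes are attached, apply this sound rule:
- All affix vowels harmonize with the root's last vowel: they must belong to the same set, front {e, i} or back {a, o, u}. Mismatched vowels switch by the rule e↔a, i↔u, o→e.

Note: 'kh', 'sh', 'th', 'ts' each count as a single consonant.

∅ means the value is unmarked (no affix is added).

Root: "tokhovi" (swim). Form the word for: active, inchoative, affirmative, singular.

Attach voice active -sho → tokhovisho.
number = singular: zero marking, form stays tokhovisho.
Attach polarity affirmative -khi → tokhovishokhi.
Attach aspect inchoative -oz → tokhovishokhioz.
Apply vowel harmony: tokhovishokhioz → tokhovishekhiez.

tokhovishekhiez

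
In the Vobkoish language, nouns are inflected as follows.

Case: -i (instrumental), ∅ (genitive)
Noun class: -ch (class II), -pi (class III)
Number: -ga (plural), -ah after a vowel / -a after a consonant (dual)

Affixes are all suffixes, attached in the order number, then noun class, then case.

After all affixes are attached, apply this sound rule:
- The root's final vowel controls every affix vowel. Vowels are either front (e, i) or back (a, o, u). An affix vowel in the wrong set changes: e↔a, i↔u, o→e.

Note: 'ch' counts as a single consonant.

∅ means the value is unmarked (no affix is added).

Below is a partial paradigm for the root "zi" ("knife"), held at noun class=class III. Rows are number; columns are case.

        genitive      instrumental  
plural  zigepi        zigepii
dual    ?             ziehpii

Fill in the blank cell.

Attach number dual -ah (after vowel 'i') → ziah.
Attach noun class class III -pi → ziahpi.
case = genitive: zero marking, form stays ziahpi.
Apply vowel harmony: ziahpi → ziehpi.

ziehpi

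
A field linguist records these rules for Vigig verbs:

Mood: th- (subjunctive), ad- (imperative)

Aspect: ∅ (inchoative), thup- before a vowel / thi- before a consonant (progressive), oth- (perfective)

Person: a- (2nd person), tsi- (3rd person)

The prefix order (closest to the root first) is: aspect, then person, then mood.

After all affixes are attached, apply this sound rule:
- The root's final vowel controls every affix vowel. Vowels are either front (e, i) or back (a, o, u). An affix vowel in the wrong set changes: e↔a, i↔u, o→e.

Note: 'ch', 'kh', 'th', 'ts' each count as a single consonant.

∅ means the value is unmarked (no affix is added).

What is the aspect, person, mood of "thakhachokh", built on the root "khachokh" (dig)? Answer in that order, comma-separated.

Segment: th-a-khachokh.
aspect: ∅ → inchoative.
person: a- → 2nd person.
mood: th- → subjunctive.

inchoative, 2nd person, subjunctive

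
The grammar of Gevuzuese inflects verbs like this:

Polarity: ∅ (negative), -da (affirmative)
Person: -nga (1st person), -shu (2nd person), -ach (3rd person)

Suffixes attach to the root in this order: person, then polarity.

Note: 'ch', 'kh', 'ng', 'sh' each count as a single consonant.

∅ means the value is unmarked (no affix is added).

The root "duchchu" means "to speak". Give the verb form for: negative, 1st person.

duchchunga

Attach person 1st person -nga → duchchunga.
polarity = negative: zero marking, form stays duchchunga.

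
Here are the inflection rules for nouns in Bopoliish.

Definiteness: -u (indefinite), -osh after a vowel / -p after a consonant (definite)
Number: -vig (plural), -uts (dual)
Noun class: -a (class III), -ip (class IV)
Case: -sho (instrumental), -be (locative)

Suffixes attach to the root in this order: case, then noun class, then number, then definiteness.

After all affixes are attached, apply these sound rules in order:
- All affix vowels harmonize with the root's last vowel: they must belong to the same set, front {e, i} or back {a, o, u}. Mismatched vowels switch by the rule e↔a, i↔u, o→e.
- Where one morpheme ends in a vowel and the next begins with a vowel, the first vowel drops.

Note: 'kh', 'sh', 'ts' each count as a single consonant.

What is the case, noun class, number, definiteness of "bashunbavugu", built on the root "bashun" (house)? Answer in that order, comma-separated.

Segment: bashun-be-a-vig-u.
case: -be → locative.
noun class: -a → class III.
number: -vig → plural.
definiteness: -u → indefinite.

locative, class III, plural, indefinite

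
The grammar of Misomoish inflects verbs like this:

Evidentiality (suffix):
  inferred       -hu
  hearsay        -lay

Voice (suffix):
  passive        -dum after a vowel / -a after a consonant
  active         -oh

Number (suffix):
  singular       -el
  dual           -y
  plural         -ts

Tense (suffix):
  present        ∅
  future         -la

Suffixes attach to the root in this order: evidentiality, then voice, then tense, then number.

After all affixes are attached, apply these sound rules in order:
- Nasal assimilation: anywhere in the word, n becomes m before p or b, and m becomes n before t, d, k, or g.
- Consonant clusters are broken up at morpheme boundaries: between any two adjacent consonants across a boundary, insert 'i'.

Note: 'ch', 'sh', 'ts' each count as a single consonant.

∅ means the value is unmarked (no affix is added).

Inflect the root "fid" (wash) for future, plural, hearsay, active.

fidilayohilats

Attach evidentiality hearsay -lay → fidlay.
Attach voice active -oh → fidlayoh.
Attach tense future -la → fidlayohla.
Attach number plural -ts → fidlayohlats.
Nasal assimilation: no change.
Apply epenthesis: fidlayohlats → fidilayohilats.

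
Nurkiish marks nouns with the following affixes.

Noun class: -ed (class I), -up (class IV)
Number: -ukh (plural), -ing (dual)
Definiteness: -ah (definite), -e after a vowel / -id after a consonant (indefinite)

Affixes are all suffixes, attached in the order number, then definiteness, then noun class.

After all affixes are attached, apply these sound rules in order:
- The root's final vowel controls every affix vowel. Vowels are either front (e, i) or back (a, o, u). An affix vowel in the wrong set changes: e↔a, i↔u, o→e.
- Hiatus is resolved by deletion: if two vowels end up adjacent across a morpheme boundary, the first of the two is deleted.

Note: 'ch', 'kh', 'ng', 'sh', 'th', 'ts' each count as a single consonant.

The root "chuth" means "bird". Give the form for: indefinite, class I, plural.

chuthukhudad

Attach number plural -ukh → chuthukh.
Attach definiteness indefinite -id (after consonant 'kh') → chuthukhid.
Attach noun class class I -ed → chuthukhided.
Apply vowel harmony: chuthukhided → chuthukhudad.
Vowel deletion: no change.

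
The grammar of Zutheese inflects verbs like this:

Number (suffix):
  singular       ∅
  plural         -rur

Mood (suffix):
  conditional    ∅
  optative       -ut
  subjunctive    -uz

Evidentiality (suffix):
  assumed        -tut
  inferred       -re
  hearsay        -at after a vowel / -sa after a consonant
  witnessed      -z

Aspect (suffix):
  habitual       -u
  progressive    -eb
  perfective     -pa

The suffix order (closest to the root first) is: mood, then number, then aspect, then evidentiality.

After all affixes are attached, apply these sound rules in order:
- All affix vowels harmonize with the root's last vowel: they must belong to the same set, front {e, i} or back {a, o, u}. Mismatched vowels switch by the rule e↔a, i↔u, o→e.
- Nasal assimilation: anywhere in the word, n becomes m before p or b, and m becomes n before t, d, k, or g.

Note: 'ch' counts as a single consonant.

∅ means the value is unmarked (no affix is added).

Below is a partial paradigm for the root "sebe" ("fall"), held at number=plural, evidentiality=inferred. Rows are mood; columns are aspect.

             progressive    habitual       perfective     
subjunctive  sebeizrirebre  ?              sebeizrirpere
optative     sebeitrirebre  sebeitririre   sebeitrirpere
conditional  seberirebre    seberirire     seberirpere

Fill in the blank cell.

sebeizririre

Attach mood subjunctive -uz → sebeuz.
Attach number plural -rur → sebeuzrur.
Attach aspect habitual -u → sebeuzruru.
Attach evidentiality inferred -re → sebeuzrurure.
Apply vowel harmony: sebeuzrurure → sebeizririre.
Nasal assimilation: no change.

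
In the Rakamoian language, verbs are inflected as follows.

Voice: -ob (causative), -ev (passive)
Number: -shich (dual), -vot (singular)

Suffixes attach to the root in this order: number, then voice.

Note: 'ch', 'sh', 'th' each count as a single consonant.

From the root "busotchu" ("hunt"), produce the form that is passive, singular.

Attach number singular -vot → busotchuvot.
Attach voice passive -ev → busotchuvotev.

busotchuvotev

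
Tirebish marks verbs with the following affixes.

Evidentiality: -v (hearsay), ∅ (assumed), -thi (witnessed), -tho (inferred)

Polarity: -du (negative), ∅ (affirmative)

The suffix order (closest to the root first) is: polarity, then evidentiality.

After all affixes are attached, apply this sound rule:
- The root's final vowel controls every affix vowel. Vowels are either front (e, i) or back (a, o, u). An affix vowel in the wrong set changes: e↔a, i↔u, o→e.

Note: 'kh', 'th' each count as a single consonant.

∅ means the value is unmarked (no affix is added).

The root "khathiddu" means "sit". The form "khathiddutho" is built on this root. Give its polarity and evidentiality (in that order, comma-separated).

affirmative, inferred

Segment: khathiddu-tho.
polarity: ∅ → affirmative.
evidentiality: -tho → inferred.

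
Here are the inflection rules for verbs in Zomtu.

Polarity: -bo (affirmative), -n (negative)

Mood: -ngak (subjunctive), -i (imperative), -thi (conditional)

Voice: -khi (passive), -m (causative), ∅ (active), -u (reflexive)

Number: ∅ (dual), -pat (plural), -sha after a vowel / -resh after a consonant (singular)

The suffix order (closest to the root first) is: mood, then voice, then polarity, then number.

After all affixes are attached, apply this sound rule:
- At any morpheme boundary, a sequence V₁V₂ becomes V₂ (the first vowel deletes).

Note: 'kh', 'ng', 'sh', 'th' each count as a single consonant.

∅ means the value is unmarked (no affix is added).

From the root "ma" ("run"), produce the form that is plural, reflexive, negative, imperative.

munpat

Attach mood imperative -i → mai.
Attach voice reflexive -u → maiu.
Attach polarity negative -n → maiun.
Attach number plural -pat → maiunpat.
Apply vowel deletion: maiunpat → munpat.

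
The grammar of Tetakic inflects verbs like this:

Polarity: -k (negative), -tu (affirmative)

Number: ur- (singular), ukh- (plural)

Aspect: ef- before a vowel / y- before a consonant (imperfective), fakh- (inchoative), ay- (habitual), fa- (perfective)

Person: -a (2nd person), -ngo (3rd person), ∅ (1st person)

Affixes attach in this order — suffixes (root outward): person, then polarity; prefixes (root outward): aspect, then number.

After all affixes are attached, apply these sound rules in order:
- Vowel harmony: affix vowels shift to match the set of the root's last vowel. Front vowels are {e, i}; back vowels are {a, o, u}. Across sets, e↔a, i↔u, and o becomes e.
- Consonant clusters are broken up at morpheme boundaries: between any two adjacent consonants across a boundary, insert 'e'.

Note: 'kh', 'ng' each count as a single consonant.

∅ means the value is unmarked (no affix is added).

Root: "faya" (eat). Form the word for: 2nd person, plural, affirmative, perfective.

ukhefafayaatu

Attach aspect perfective fa- → fafaya.
Attach person 2nd person -a → fafayaa.
Attach number plural ukh- → ukhfafayaa.
Attach polarity affirmative -tu → ukhfafayaatu.
Vowel harmony: no change.
Apply epenthesis: ukhfafayaatu → ukhefafayaatu.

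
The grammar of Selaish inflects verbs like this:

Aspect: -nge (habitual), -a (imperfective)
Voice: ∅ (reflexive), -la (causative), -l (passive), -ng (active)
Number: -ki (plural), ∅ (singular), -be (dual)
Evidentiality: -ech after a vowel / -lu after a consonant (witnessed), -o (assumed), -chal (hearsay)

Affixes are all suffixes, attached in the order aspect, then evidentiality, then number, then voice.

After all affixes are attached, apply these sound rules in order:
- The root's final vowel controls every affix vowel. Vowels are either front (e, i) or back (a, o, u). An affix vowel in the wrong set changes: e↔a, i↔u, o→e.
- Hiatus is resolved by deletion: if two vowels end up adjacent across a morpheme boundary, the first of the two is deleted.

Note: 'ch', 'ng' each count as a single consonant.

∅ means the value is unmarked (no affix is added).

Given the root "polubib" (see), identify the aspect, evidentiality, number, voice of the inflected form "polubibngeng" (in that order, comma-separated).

habitual, assumed, singular, active

Segment: polubib-nge-o-ng.
aspect: -nge → habitual.
evidentiality: -o → assumed.
number: ∅ → singular.
voice: -ng → active.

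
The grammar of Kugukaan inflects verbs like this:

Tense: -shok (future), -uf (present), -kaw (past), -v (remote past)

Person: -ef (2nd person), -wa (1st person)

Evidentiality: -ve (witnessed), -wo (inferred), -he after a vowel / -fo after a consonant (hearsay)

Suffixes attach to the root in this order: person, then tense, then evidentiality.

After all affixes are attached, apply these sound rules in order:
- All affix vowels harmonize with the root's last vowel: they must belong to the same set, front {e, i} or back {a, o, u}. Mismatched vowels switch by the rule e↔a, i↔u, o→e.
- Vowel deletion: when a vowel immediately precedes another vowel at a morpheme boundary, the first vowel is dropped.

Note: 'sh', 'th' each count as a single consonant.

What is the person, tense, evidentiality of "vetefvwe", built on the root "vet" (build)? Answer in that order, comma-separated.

Segment: vet-ef-v-wo.
person: -ef → 2nd person.
tense: -v → remote past.
evidentiality: -wo → inferred.

2nd person, remote past, inferred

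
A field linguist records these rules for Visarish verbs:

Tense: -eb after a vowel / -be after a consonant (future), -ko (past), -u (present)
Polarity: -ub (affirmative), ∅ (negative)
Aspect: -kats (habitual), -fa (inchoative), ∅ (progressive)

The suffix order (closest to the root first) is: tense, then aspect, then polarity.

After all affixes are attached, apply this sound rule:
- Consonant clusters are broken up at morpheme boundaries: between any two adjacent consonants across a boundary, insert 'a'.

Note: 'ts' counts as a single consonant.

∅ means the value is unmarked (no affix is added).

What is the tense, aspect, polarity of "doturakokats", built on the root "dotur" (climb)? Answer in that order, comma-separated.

past, habitual, negative

Segment: dotur-ko-kats.
tense: -ko → past.
aspect: -kats → habitual.
polarity: ∅ → negative.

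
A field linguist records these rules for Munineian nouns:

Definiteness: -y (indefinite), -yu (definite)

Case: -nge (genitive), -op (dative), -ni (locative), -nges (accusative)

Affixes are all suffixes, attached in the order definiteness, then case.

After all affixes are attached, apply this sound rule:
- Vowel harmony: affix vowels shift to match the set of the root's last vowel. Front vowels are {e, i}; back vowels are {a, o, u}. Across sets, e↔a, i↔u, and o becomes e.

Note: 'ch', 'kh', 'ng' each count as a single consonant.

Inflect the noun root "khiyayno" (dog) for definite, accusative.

Attach definiteness definite -yu → khiyaynoyu.
Attach case accusative -nges → khiyaynoyunges.
Apply vowel harmony: khiyaynoyunges → khiyaynoyungas.

khiyaynoyungas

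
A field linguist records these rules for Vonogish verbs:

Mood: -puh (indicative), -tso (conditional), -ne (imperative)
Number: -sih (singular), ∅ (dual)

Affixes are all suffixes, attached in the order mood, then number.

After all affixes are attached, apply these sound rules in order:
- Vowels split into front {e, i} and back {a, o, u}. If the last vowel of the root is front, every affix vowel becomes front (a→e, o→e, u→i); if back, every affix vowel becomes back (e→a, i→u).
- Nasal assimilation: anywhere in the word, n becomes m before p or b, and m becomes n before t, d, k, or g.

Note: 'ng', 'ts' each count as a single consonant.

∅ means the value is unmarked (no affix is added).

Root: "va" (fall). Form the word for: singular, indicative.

vapuhsuh

Attach mood indicative -puh → vapuh.
Attach number singular -sih → vapuhsih.
Apply vowel harmony: vapuhsih → vapuhsuh.
Nasal assimilation: no change.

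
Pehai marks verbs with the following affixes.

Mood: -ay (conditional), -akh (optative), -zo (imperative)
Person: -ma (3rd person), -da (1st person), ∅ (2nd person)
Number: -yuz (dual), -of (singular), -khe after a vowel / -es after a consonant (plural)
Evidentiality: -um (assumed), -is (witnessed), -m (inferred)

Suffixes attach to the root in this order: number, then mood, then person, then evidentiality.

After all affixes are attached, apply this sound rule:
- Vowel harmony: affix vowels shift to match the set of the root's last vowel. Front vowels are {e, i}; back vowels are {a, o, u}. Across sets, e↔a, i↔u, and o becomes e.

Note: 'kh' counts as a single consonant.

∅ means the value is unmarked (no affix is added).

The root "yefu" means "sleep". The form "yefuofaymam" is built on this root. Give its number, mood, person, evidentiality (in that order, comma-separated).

Segment: yefu-of-ay-ma-m.
number: -of → singular.
mood: -ay → conditional.
person: -ma → 3rd person.
evidentiality: -m → inferred.

singular, conditional, 3rd person, inferred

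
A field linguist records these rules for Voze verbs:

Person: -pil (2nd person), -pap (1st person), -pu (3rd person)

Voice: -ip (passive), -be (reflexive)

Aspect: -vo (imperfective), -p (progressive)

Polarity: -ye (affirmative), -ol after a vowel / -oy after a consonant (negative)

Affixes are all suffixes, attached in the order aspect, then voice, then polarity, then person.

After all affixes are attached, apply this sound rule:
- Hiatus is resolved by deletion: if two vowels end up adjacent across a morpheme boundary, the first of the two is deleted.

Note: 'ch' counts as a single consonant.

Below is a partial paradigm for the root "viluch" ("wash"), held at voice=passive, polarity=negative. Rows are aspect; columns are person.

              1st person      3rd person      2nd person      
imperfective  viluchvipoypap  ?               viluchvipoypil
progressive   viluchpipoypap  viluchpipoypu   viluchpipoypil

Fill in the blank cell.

viluchvipoypu

Attach aspect imperfective -vo → viluchvo.
Attach voice passive -ip → viluchvoip.
Attach polarity negative -oy (after consonant 'p') → viluchvoipoy.
Attach person 3rd person -pu → viluchvoipoypu.
Apply vowel deletion: viluchvoipoypu → viluchvipoypu.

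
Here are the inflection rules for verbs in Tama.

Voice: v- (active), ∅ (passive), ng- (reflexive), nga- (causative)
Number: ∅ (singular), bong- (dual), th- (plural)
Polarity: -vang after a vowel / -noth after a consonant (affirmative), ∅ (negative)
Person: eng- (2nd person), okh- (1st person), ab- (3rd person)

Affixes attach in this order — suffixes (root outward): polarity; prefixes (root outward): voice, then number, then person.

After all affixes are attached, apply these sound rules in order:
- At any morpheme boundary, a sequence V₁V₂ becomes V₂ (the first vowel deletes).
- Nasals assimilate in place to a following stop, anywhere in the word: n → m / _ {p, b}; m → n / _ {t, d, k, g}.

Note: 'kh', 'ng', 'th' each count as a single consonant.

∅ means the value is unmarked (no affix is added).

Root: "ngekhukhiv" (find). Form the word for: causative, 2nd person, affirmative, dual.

engbongngangekhukhivnoth

Attach polarity affirmative -noth (after consonant 'v') → ngekhukhivnoth.
Attach voice causative nga- → ngangekhukhivnoth.
Attach number dual bong- → bongngangekhukhivnoth.
Attach person 2nd person eng- → engbongngangekhukhivnoth.
Vowel deletion: no change.
Nasal assimilation: no change.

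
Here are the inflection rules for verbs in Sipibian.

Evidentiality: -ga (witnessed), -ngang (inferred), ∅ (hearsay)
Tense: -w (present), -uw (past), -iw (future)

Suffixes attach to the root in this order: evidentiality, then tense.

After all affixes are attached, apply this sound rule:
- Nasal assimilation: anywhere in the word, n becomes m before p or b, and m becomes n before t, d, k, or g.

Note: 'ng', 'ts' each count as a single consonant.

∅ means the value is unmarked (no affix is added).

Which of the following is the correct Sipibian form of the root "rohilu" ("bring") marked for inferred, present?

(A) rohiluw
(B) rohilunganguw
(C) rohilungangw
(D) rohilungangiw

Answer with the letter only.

Attach evidentiality inferred -ngang → rohilungang.
Attach tense present -w → rohilungangw.
Nasal assimilation: no change.
So the correct form is rohilungangw, option (C).
(B) rohilunganguw is wrong: it uses past instead of present for tense.
(A) rohiluw is wrong: it uses hearsay instead of inferred for evidentiality.
(D) rohilungangiw is wrong: it uses future instead of present for tense.

C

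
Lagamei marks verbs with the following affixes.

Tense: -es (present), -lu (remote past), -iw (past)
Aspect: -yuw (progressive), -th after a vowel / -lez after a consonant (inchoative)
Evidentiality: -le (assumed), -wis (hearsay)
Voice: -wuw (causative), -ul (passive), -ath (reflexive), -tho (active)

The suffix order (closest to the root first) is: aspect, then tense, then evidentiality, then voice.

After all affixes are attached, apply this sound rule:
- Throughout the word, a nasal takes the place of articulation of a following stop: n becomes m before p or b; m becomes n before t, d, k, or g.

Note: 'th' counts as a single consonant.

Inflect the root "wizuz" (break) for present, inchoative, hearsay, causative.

Attach aspect inchoative -lez (after consonant 'z') → wizuzlez.
Attach tense present -es → wizuzlezes.
Attach evidentiality hearsay -wis → wizuzlezeswis.
Attach voice causative -wuw → wizuzlezeswiswuw.
Nasal assimilation: no change.

wizuzlezeswiswuw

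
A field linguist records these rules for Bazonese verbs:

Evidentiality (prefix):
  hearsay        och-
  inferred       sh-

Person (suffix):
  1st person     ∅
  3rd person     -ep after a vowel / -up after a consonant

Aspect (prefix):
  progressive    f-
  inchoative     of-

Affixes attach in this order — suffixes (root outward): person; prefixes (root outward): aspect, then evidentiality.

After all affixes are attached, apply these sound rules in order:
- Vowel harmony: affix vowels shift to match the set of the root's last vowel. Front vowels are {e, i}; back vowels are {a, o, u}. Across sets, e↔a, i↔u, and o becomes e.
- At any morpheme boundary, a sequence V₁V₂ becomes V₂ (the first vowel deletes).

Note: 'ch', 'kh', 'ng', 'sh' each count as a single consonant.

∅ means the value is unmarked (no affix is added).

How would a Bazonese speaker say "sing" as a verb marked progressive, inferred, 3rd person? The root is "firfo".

shffirfap

Attach person 3rd person -ep (after vowel 'o') → firfoep.
Attach aspect progressive f- → ffirfoep.
Attach evidentiality inferred sh- → shffirfoep.
Apply vowel harmony: shffirfoep → shffirfoap.
Apply vowel deletion: shffirfoap → shffirfap.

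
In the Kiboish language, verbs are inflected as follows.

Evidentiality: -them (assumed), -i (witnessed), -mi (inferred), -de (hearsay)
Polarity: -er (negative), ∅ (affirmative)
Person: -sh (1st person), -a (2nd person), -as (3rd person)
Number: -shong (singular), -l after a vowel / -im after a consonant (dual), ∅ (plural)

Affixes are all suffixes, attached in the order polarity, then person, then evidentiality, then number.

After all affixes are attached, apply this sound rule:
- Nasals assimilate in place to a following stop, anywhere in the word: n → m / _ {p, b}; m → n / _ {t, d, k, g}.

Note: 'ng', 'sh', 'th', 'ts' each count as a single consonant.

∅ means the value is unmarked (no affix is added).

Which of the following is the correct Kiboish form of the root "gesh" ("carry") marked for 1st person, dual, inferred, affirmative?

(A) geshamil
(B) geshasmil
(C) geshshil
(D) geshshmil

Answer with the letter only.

D

polarity = affirmative: zero marking, form stays gesh.
Attach person 1st person -sh → geshsh.
Attach evidentiality inferred -mi → geshshmi.
Attach number dual -l (after vowel 'i') → geshshmil.
Nasal assimilation: no change.
So the correct form is geshshmil, option (D).
(C) geshshil is wrong: it uses witnessed instead of inferred for evidentiality.
(A) geshamil is wrong: it uses 2nd person instead of 1st person for person.
(B) geshasmil is wrong: it uses 3rd person instead of 1st person for person.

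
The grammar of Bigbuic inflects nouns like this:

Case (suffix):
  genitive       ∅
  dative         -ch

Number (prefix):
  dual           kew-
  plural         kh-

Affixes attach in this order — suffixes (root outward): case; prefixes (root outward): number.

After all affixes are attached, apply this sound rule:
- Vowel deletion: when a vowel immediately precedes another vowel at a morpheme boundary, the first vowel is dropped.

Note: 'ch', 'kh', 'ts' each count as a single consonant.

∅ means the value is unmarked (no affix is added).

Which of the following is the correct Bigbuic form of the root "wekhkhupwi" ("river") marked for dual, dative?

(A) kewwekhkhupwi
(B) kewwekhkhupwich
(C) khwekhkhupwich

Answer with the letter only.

B

Attach number dual kew- → kewwekhkhupwi.
Attach case dative -ch → kewwekhkhupwich.
Vowel deletion: no change.
So the correct form is kewwekhkhupwich, option (B).
(C) khwekhkhupwich is wrong: it uses plural instead of dual for number.
(A) kewwekhkhupwi is wrong: it uses genitive instead of dative for case.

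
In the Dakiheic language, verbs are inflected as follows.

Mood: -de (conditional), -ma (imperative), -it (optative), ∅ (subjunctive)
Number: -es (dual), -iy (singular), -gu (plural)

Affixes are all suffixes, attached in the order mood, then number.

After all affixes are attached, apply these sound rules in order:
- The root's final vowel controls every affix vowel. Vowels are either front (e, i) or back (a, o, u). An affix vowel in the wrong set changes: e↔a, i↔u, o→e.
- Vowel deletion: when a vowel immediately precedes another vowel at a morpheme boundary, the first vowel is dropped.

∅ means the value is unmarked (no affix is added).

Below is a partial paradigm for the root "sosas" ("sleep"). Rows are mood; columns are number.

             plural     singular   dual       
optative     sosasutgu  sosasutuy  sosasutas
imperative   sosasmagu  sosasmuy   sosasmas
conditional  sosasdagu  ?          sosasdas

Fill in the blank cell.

sosasduy

Attach mood conditional -de → sosasde.
Attach number singular -iy → sosasdeiy.
Apply vowel harmony: sosasdeiy → sosasdauy.
Apply vowel deletion: sosasdauy → sosasduy.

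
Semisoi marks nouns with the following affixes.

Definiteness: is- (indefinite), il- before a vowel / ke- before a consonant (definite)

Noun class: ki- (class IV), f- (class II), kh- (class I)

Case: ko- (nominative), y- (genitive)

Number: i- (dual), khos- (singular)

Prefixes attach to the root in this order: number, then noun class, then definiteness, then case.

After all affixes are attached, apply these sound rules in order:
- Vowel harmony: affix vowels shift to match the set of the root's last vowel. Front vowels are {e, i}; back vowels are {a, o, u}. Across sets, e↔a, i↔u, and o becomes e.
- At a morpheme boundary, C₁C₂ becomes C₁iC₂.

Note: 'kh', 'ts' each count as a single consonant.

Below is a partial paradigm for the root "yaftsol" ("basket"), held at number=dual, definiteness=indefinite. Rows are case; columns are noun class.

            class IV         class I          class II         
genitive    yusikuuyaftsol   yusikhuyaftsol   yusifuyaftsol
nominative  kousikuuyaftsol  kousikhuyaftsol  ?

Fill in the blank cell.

kousifuyaftsol

Attach number dual i- → iyaftsol.
Attach noun class class II f- → fiyaftsol.
Attach definiteness indefinite is- → isfiyaftsol.
Attach case nominative ko- → koisfiyaftsol.
Apply vowel harmony: koisfiyaftsol → kousfuyaftsol.
Apply epenthesis: kousfuyaftsol → kousifuyaftsol.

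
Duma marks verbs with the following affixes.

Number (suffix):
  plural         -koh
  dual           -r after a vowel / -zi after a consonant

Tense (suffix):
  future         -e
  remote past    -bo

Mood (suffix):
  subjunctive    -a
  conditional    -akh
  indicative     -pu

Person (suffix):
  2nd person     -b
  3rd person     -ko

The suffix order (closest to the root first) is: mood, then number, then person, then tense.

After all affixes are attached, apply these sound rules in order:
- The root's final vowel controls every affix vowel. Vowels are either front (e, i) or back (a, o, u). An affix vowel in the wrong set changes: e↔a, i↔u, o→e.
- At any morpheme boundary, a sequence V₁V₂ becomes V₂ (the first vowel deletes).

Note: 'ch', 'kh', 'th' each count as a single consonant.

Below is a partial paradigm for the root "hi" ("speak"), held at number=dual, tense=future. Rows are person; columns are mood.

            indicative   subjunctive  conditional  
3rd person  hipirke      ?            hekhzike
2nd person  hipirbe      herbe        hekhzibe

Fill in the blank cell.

Attach mood subjunctive -a → hia.
Attach number dual -r (after vowel 'a') → hiar.
Attach person 3rd person -ko → hiarko.
Attach tense future -e → hiarkoe.
Apply vowel harmony: hiarkoe → hierkee.
Apply vowel deletion: hierkee → herke.

herke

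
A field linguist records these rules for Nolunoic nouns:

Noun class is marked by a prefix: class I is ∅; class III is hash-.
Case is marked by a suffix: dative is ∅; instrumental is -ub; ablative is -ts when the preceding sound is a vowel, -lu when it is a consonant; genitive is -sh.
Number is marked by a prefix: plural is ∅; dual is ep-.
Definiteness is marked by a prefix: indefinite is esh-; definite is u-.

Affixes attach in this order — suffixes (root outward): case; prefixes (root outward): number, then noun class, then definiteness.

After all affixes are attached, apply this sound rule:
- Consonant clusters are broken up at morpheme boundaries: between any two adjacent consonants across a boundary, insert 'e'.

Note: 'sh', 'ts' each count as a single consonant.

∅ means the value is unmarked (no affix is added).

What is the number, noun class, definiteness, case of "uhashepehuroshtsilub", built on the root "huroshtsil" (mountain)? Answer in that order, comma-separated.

dual, class III, definite, instrumental

Segment: u-hash-ep-huroshtsil-ub.
number: ep- → dual.
noun class: hash- → class III.
definiteness: u- → definite.
case: -ub → instrumental.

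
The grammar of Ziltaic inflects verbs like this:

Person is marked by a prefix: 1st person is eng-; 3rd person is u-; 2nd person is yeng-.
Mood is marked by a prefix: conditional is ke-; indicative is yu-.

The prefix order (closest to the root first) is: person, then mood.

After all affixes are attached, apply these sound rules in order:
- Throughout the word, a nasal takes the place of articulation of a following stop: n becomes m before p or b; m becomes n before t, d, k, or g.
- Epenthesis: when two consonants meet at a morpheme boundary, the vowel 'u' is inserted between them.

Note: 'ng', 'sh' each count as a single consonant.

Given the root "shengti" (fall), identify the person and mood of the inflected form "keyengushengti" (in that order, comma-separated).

Segment: ke-yeng-shengti.
person: yeng- → 2nd person.
mood: ke- → conditional.

2nd person, conditional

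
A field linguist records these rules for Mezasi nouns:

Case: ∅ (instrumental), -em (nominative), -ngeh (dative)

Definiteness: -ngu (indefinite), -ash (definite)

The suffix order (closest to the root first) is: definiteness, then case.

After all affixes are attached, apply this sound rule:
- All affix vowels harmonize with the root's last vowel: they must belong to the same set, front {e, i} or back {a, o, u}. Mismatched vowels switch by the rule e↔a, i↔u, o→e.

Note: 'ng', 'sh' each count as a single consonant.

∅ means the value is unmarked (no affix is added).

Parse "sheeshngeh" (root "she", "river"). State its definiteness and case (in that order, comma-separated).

definite, dative

Segment: she-ash-ngeh.
definiteness: -ash → definite.
case: -ngeh → dative.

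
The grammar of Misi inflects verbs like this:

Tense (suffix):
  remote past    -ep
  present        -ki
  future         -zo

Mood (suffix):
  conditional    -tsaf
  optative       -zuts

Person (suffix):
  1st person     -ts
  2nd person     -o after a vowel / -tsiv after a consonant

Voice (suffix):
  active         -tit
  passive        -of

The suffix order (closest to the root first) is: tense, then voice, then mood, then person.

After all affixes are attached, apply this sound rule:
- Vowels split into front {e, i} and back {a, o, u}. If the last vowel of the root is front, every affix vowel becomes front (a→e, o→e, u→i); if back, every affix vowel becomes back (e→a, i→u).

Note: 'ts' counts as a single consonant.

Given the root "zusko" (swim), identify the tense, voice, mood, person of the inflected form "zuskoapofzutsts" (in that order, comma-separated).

Segment: zusko-ep-of-zuts-ts.
tense: -ep → remote past.
voice: -of → passive.
mood: -zuts → optative.
person: -ts → 1st person.

remote past, passive, optative, 1st person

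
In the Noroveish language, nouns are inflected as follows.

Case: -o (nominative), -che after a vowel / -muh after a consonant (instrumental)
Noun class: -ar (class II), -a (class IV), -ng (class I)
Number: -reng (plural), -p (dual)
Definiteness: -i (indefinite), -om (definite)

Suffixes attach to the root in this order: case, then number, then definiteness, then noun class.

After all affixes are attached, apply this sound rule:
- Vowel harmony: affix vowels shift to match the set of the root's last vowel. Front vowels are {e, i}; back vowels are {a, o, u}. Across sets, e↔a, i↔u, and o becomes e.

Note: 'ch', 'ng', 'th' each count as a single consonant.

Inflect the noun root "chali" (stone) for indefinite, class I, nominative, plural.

chalierenging

Attach case nominative -o → chalio.
Attach number plural -reng → chalioreng.
Attach definiteness indefinite -i → chaliorengi.
Attach noun class class I -ng → chaliorenging.
Apply vowel harmony: chaliorenging → chalierenging.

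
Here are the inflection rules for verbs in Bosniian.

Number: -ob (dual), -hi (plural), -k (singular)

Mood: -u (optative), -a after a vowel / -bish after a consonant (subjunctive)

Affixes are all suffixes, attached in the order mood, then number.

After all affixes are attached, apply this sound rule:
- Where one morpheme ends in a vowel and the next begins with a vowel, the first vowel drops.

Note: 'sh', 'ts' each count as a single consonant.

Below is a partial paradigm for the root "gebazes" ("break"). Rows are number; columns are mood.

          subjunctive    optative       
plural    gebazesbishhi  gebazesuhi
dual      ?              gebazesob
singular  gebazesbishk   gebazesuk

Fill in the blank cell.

Attach mood subjunctive -bish (after consonant 's') → gebazesbish.
Attach number dual -ob → gebazesbishob.
Vowel deletion: no change.

gebazesbishob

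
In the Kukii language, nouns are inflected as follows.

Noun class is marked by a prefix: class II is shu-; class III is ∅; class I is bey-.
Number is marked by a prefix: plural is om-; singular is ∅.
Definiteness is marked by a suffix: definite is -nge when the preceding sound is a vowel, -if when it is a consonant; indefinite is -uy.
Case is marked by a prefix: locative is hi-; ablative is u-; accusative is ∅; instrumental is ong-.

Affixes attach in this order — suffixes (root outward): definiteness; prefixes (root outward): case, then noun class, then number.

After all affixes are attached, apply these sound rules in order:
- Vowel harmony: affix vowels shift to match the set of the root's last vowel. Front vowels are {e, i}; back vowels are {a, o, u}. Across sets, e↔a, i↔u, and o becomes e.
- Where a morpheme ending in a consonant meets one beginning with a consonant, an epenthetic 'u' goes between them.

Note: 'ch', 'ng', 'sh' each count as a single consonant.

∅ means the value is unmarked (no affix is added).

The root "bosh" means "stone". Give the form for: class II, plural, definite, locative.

omushuhuboshuf

Attach case locative hi- → hibosh.
Attach noun class class II shu- → shuhibosh.
Attach definiteness definite -if (after consonant 'sh') → shuhiboshif.
Attach number plural om- → omshuhiboshif.
Apply vowel harmony: omshuhiboshif → omshuhuboshuf.
Apply epenthesis: omshuhuboshuf → omushuhuboshuf.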